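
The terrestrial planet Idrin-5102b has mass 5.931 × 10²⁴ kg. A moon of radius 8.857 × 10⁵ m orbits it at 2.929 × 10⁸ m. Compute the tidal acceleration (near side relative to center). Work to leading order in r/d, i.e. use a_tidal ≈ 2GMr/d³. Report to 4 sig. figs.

2.790 × 10⁻⁵ m/s²

The tidal stretch is the gradient of GM/d² times the body's extent r, hence the 1/d³ dependence.
Δg = 2GMr/d³
   = 2 × (6.674 × 10⁻¹¹) × (5.931 × 10²⁴) × (8.857 × 10⁵) / (2.929 × 10⁸)³
   = 2.790 × 10⁻⁵ m/s²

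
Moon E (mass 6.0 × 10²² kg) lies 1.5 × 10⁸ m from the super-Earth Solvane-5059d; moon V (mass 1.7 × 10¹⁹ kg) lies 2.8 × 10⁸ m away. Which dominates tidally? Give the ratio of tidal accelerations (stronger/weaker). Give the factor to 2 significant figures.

Compare M/d³ for the two perturbers:
Moon E: (6.0 × 10²²) / (1.5 × 10⁸)³ = 1.778 × 10⁻²
Moon V: (1.7 × 10¹⁹) / (2.8 × 10⁸)³ = 7.744 × 10⁻⁷
Ratio (larger/smaller) = 23000

Moon E, by a factor of ≈ 23000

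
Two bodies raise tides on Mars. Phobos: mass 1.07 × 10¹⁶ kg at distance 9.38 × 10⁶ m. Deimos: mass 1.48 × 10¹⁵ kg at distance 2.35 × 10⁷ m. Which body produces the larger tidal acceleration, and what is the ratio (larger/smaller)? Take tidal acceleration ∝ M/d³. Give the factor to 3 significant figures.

The tide-raising term goes as M/d³ (the gradient of a 1/d² field).
Phobos: (1.07 × 10¹⁶) / (9.38 × 10⁶)³ = 1.297 × 10⁻⁵
Deimos: (1.48 × 10¹⁵) / (2.35 × 10⁷)³ = 1.140 × 10⁻⁷
Ratio (larger/smaller) = 114

Phobos, by a factor of ≈ 114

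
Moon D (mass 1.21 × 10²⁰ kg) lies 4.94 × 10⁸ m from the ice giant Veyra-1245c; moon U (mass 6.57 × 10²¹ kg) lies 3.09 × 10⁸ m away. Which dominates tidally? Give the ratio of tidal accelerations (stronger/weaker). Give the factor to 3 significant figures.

Tidal acceleration ∝ M/d³, so compare M/d³ for each.
Moon D: (1.21 × 10²⁰) / (4.94 × 10⁸)³ = 1.004 × 10⁻⁶
Moon U: (6.57 × 10²¹) / (3.09 × 10⁸)³ = 2.227 × 10⁻⁴
Ratio (larger/smaller) = 222

Moon U, by a factor of ≈ 222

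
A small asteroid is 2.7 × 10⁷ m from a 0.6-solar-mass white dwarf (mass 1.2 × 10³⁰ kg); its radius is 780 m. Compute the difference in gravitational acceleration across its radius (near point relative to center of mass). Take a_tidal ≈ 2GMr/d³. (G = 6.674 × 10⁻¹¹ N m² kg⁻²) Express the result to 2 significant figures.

Δg = 2GMr/d³
   = 2 × (6.674 × 10⁻¹¹) × (1.2 × 10³⁰) × (780) / (2.7 × 10⁷)³
   = 6.3 m/s²

6.3 m/s²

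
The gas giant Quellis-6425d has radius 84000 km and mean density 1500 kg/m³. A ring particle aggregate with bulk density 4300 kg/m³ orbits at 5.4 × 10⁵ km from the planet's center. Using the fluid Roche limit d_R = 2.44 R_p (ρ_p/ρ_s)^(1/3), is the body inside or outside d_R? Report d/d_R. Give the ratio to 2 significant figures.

d_R = 2.44 × (84000 km) × (1500/4300)^(1/3) = 1.443 × 10⁵ km
d/d_R = (5.4 × 10⁵) / (1.443 × 10⁵) = 3.7
Since d/d_R > 1, the body is outside the Roche limit.

outside; d/d_R ≈ 3.7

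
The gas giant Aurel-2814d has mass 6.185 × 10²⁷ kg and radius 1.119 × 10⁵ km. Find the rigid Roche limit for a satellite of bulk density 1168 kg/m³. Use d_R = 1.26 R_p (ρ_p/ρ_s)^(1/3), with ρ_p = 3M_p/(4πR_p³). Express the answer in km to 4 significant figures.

ρ_p = 3M_p/(4πR_p³) = 3 × (6.185 × 10²⁷) / (4π × (1.119 × 10⁸ m)³) = 1054 kg/m³
d_R = 1.26 × 1.119 × 10⁵ km × (1054/1168)^(1/3)
    = 1.362 × 10⁵ km

1.362 × 10⁵ km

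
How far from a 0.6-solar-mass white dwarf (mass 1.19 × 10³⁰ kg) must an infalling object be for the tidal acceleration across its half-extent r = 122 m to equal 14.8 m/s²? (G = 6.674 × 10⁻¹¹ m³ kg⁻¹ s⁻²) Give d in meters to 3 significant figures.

2GMr/d³ = a_tidal  ⇒  d = (2GMr / a_tidal)^(1/3)
d = (2 × 6.674×10⁻¹¹ × (1.19 × 10³⁰) × (122) / (14.8))^(1/3)
  = 1.09 × 10⁷ m

1.09 × 10⁷ m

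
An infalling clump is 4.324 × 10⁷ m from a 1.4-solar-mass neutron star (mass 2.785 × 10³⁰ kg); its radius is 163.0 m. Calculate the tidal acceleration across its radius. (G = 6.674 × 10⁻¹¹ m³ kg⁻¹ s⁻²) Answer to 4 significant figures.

7.495 × 10⁻¹ m/s²

Δg = 2GMr/d³
   = 2 × (6.674 × 10⁻¹¹) × (2.785 × 10³⁰) × (163.0) / (4.324 × 10⁷)³
   = 7.495 × 10⁻¹ m/s²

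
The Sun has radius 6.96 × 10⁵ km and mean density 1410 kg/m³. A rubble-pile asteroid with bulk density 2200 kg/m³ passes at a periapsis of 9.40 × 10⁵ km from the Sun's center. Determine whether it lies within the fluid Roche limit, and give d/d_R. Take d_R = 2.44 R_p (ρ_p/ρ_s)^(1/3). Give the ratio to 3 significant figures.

d_R = 2.44 × (6.96 × 10⁵ km) × (1410/2200)^(1/3) = 1.464 × 10⁶ km
d/d_R = (9.40 × 10⁵) / (1.464 × 10⁶) = 0.642
Since d/d_R < 1, the body is inside the Roche limit.

inside; d/d_R ≈ 0.642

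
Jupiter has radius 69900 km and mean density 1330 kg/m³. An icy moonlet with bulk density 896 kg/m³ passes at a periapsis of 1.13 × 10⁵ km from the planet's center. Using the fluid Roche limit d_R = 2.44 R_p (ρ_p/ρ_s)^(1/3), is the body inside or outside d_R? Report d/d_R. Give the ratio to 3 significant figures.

d_R = 2.44 × (69900 km) × (1330/896)^(1/3) = 1.946 × 10⁵ km
d/d_R = (1.13 × 10⁵) / (1.946 × 10⁵) = 0.581
Since d/d_R < 1, the body is inside the Roche limit.

inside; d/d_R ≈ 0.581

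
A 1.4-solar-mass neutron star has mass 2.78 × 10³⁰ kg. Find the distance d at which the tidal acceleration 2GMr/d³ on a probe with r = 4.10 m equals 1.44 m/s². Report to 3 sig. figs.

2GMr/d³ = a_tidal  ⇒  d = (2GMr / a_tidal)^(1/3)
d = (2 × 6.674×10⁻¹¹ × (2.78 × 10³⁰) × (4.10) / (1.44))^(1/3)
  = 1.02 × 10⁷ m

1.02 × 10⁷ m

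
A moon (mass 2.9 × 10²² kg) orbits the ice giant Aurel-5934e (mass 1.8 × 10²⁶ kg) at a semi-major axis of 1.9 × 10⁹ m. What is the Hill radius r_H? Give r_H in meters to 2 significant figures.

7.2 × 10⁷ m

r_H ≈ a (m/3M)^(1/3)
    = (1.9 × 10⁹) × (2.9 × 10²² / (3 × 1.8 × 10²⁶))^(1/3)
    = 7.2 × 10⁷ m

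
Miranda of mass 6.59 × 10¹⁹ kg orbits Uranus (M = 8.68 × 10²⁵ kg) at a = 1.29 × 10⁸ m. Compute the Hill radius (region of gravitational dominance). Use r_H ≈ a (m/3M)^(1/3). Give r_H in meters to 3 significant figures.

8.16 × 10⁵ m

r_H ≈ a (m/3M)^(1/3)
    = (1.29 × 10⁸) × (6.59 × 10¹⁹ / (3 × 8.68 × 10²⁵))^(1/3)
    = 8.16 × 10⁵ m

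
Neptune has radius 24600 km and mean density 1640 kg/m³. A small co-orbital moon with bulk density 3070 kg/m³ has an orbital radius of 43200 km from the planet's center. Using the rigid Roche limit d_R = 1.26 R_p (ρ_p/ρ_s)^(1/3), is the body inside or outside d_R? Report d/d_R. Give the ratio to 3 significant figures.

outside; d/d_R ≈ 1.72

d_R = 1.26 × (24600 km) × (1640/3070)^(1/3) = 25150 km
d/d_R = (43200) / (25150) = 1.72
Since d/d_R > 1, the body is outside the Roche limit.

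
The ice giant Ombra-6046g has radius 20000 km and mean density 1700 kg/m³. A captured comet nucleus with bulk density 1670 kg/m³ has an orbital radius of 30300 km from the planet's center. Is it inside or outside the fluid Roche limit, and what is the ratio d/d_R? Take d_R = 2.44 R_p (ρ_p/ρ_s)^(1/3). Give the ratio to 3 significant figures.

d_R = 2.44 × (20000 km) × (1700/1670)^(1/3) = 49090 km
d/d_R = (30300) / (49090) = 0.617
Since d/d_R < 1, the body is inside the Roche limit.

inside; d/d_R ≈ 0.617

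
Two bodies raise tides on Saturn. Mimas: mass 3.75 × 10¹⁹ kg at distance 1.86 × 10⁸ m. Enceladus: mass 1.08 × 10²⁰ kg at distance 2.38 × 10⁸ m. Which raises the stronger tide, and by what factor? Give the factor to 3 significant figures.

Enceladus, by a factor of ≈ 1.37

Tidal stretch scales as M/d³; compute that for each body.
Mimas: (3.75 × 10¹⁹) / (1.86 × 10⁸)³ = 5.828 × 10⁻⁶
Enceladus: (1.08 × 10²⁰) / (2.38 × 10⁸)³ = 8.011 × 10⁻⁶
Ratio (larger/smaller) = 1.37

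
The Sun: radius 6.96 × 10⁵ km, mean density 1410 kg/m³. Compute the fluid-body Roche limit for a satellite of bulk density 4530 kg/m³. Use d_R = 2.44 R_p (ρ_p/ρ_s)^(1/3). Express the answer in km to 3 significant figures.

d_R = 2.44 × 6.96 × 10⁵ km × (1410/4530)^(1/3)
    = 1.15 × 10⁶ km

1.15 × 10⁶ km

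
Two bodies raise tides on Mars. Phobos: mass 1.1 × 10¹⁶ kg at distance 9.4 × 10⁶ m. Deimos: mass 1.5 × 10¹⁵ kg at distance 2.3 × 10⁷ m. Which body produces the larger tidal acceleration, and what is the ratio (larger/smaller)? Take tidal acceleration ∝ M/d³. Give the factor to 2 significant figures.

Phobos, by a factor of ≈ 110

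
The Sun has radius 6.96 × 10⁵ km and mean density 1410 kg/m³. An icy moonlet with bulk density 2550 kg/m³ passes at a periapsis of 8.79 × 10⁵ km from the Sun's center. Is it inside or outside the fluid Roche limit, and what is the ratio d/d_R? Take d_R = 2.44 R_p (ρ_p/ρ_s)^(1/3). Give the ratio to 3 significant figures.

inside; d/d_R ≈ 0.631

d_R = 2.44 × (6.96 × 10⁵ km) × (1410/2550)^(1/3) = 1.394 × 10⁶ km
d/d_R = (8.79 × 10⁵) / (1.394 × 10⁶) = 0.631
Since d/d_R < 1, the body is inside the Roche limit.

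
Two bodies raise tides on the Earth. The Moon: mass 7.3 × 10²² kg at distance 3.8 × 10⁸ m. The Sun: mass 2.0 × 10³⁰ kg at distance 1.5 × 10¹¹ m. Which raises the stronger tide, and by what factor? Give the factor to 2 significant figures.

Tidal acceleration ∝ M/d³, so compare M/d³ for each.
The Moon: (7.3 × 10²²) / (3.8 × 10⁸)³ = 1.330 × 10⁻³
The Sun: (2.0 × 10³⁰) / (1.5 × 10¹¹)³ = 5.926 × 10⁻⁴
Ratio (larger/smaller) = 2.2

The Moon, by a factor of ≈ 2.2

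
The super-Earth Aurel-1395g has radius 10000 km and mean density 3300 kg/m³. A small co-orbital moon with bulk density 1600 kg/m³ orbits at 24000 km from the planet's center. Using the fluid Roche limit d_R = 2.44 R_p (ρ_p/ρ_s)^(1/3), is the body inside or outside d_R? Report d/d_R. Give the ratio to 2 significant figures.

inside; d/d_R ≈ 0.77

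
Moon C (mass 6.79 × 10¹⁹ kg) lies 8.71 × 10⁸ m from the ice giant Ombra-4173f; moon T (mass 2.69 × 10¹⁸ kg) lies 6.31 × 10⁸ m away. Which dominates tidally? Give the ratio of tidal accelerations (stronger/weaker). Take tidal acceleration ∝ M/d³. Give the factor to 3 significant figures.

Moon C, by a factor of ≈ 9.60

Tidal stretch scales as M/d³; compute that for each body.
Moon C: (6.79 × 10¹⁹) / (8.71 × 10⁸)³ = 1.028 × 10⁻⁷
Moon T: (2.69 × 10¹⁸) / (6.31 × 10⁸)³ = 1.071 × 10⁻⁸
Ratio (larger/smaller) = 9.60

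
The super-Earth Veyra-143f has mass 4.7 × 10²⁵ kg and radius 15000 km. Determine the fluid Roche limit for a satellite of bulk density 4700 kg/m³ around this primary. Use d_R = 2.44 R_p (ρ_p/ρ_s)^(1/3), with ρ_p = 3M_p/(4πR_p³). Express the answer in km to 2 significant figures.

ρ_p = 3M_p/(4πR_p³) = 3 × (4.7 × 10²⁵) / (4π × (1.5 × 10⁷ m)³) = 3300 kg/m³
d_R = 2.44 × 15000 km × (3300/4700)^(1/3)
    = 33000 km

33000 km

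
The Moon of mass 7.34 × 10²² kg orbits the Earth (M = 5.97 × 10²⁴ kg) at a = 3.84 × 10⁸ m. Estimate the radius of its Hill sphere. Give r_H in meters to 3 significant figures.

6.15 × 10⁷ m

r_H ≈ a (m/3M)^(1/3)
    = (3.84 × 10⁸) × (7.34 × 10²² / (3 × 5.97 × 10²⁴))^(1/3)
    = 6.15 × 10⁷ m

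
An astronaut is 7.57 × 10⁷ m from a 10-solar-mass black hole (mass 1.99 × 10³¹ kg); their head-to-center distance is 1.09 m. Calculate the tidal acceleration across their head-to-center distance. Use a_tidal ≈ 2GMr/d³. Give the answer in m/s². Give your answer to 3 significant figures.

a_tidal = 2GMr/d³
        = 2 × (6.674 × 10⁻¹¹) × (1.99 × 10³¹) × (1.09) / (7.57 × 10⁷)³
        = 6.67 × 10⁻³ m/s²

6.67 × 10⁻³ m/s²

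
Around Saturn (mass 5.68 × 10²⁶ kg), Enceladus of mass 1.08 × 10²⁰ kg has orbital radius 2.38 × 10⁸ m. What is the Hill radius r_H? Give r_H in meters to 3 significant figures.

r_H ≈ a (m/3M)^(1/3)
    = (2.38 × 10⁸) × (1.08 × 10²⁰ / (3 × 5.68 × 10²⁶))^(1/3)
    = 9.49 × 10⁵ m

9.49 × 10⁵ m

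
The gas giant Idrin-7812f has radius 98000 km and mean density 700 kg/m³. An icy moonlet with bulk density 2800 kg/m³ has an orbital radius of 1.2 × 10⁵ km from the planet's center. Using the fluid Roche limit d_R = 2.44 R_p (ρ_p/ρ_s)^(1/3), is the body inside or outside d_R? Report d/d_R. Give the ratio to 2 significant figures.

inside; d/d_R ≈ 0.80

d_R = 2.44 × (98000 km) × (700/2800)^(1/3) = 1.506 × 10⁵ km
d/d_R = (1.2 × 10⁵) / (1.506 × 10⁵) = 0.80
Since d/d_R < 1, the body is inside the Roche limit.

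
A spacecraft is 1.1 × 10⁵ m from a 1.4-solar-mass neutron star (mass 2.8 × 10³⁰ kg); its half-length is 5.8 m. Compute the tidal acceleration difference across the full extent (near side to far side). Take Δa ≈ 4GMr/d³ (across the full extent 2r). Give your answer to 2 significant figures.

a_tidal = 4GMr/d³
        = 4 × (6.674 × 10⁻¹¹) × (2.8 × 10³⁰) × (5.8) / (1.1 × 10⁵)³
        = 3.3 × 10⁶ m/s²

3.3 × 10⁶ m/s²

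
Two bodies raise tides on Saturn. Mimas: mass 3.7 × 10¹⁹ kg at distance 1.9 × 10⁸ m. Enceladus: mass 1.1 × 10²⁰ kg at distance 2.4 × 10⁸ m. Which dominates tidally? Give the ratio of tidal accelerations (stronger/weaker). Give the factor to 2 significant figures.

Enceladus, by a factor of ≈ 1.5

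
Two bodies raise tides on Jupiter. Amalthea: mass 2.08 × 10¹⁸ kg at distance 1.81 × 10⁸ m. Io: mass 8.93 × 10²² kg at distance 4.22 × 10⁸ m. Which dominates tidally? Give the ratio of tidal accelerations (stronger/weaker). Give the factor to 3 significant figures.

The tide-raising term goes as M/d³ (the gradient of a 1/d² field).
Amalthea: (2.08 × 10¹⁸) / (1.81 × 10⁸)³ = 3.508 × 10⁻⁷
Io: (8.93 × 10²²) / (4.22 × 10⁸)³ = 1.188 × 10⁻³
Ratio (larger/smaller) = 3390

Io, by a factor of ≈ 3390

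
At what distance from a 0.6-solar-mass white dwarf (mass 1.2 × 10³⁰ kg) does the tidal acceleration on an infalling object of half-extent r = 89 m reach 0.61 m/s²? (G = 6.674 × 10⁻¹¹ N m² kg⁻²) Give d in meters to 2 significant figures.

2GMr/d³ = a_tidal  ⇒  d = (2GMr / a_tidal)^(1/3)
d = (2 × 6.674×10⁻¹¹ × (1.2 × 10³⁰) × (89) / (0.61))^(1/3)
  = 2.9 × 10⁷ m

2.9 × 10⁷ m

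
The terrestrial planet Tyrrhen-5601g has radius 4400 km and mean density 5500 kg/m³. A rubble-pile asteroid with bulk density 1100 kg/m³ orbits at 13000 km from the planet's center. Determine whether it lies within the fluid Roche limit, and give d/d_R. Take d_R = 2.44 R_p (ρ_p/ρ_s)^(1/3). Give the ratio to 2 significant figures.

inside; d/d_R ≈ 0.71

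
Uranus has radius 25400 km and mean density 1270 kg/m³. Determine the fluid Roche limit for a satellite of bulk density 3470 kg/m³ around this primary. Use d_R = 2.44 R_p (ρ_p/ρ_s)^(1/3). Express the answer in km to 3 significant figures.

44300 km

d_R = 2.44 × 25400 km × (1270/3470)^(1/3)
    = 44300 km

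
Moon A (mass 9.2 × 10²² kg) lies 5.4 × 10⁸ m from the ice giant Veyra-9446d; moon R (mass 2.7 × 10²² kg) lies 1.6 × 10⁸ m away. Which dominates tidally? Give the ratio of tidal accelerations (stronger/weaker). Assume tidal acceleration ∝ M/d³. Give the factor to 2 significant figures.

Tidal stretch scales as M/d³; compute that for each body.
Moon A: (9.2 × 10²²) / (5.4 × 10⁸)³ = 5.843 × 10⁻⁴
Moon R: (2.7 × 10²²) / (1.6 × 10⁸)³ = 6.592 × 10⁻³
Ratio (larger/smaller) = 11

Moon R, by a factor of ≈ 11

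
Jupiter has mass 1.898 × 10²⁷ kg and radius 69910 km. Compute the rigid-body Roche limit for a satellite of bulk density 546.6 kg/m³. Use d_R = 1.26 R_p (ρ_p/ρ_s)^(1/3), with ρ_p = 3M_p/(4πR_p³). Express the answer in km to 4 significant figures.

1.184 × 10⁵ km

ρ_p = 3M_p/(4πR_p³) = 3 × (1.898 × 10²⁷) / (4π × (6.991 × 10⁷ m)³) = 1326 kg/m³
d_R = 1.26 × 69910 km × (1326/546.6)^(1/3)
    = 1.184 × 10⁵ km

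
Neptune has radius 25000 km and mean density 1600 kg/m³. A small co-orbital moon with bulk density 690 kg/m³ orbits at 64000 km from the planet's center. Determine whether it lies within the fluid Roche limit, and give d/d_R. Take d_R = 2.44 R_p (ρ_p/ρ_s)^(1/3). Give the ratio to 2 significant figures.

inside; d/d_R ≈ 0.79

d_R = 2.44 × (25000 km) × (1600/690)^(1/3) = 80740 km
d/d_R = (64000) / (80740) = 0.79
Since d/d_R < 1, the body is inside the Roche limit.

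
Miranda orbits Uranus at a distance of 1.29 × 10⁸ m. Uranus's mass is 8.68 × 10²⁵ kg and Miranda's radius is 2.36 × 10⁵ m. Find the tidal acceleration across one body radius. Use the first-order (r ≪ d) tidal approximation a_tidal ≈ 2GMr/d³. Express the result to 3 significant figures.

1.27 × 10⁻³ m/s²

Δg = 2GMr/d³
   = 2 × (6.674 × 10⁻¹¹) × (8.68 × 10²⁵) × (2.36 × 10⁵) / (1.29 × 10⁸)³
   = 1.27 × 10⁻³ m/s²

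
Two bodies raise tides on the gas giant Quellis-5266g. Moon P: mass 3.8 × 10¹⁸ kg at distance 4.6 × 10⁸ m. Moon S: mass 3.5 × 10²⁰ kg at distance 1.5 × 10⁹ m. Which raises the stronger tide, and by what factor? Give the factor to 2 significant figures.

The tide-raising term goes as M/d³ (the gradient of a 1/d² field).
Moon P: (3.8 × 10¹⁸) / (4.6 × 10⁸)³ = 3.904 × 10⁻⁸
Moon S: (3.5 × 10²⁰) / (1.5 × 10⁹)³ = 1.037 × 10⁻⁷
Ratio (larger/smaller) = 2.7

Moon S, by a factor of ≈ 2.7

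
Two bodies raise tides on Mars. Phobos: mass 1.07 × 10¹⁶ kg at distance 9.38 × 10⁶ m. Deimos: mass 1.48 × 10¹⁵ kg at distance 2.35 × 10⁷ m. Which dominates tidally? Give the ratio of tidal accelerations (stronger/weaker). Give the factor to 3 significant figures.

Phobos, by a factor of ≈ 114

Tidal stretch scales as M/d³; compute that for each body.
Phobos: (1.07 × 10¹⁶) / (9.38 × 10⁶)³ = 1.297 × 10⁻⁵
Deimos: (1.48 × 10¹⁵) / (2.35 × 10⁷)³ = 1.140 × 10⁻⁷
Ratio (larger/smaller) = 114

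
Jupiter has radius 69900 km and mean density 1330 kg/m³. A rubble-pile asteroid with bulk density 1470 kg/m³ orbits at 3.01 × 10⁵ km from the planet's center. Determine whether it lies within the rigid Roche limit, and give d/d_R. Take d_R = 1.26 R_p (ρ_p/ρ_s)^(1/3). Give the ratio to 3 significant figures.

outside; d/d_R ≈ 3.53

d_R = 1.26 × (69900 km) × (1330/1470)^(1/3) = 85180 km
d/d_R = (3.01 × 10⁵) / (85180) = 3.53
Since d/d_R > 1, the body is outside the Roche limit.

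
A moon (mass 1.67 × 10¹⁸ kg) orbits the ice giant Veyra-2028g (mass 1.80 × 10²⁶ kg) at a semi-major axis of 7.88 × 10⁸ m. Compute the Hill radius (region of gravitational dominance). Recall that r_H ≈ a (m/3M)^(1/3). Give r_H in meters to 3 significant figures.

1.15 × 10⁶ m

r_H ≈ a (m/3M)^(1/3)
    = (7.88 × 10⁸) × (1.67 × 10¹⁸ / (3 × 1.80 × 10²⁶))^(1/3)
    = 1.15 × 10⁶ m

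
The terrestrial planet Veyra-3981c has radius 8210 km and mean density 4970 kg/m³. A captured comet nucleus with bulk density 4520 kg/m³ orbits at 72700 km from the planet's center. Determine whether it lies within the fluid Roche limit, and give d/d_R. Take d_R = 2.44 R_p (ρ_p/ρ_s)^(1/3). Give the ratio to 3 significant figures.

outside; d/d_R ≈ 3.52

d_R = 2.44 × (8210 km) × (4970/4520)^(1/3) = 20680 km
d/d_R = (72700) / (20680) = 3.52
Since d/d_R > 1, the body is outside the Roche limit.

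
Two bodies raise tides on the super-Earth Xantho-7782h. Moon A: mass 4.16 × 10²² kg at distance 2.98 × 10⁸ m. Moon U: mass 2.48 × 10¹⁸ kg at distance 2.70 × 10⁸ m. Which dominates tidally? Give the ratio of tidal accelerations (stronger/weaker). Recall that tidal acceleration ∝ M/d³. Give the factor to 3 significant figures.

The tide-raising term goes as M/d³ (the gradient of a 1/d² field).
Moon A: (4.16 × 10²²) / (2.98 × 10⁸)³ = 1.572 × 10⁻³
Moon U: (2.48 × 10¹⁸) / (2.70 × 10⁸)³ = 1.260 × 10⁻⁷
Ratio (larger/smaller) = 12500

Moon A, by a factor of ≈ 12500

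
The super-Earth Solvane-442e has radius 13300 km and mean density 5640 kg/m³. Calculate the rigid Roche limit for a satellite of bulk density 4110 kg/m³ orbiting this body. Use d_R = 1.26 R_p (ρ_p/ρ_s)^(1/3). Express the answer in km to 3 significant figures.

d_R = 1.26 × 13300 km × (5640/4110)^(1/3)
    = 18600 km

18600 km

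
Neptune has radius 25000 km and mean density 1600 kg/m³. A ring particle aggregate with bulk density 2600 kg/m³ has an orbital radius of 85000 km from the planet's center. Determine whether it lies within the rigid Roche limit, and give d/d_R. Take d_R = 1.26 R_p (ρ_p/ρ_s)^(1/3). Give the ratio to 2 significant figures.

outside; d/d_R ≈ 3.2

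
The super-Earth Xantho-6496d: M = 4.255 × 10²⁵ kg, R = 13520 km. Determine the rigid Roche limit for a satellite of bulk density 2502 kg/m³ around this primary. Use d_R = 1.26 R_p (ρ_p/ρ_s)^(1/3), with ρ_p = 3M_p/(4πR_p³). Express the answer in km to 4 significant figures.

ρ_p = 3M_p/(4πR_p³) = 3 × (4.255 × 10²⁵) / (4π × (1.352 × 10⁷ m)³) = 4110 kg/m³
d_R = 1.26 × 13520 km × (4110/2502)^(1/3)
    = 20100 km

20100 km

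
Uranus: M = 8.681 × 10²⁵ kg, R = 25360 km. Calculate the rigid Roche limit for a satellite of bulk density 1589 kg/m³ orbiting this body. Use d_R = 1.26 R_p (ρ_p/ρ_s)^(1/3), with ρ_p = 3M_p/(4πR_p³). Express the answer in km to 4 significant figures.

29660 km

ρ_p = 3M_p/(4πR_p³) = 3 × (8.681 × 10²⁵) / (4π × (2.536 × 10⁷ m)³) = 1271 kg/m³
d_R = 1.26 × 25360 km × (1271/1589)^(1/3)
    = 29660 km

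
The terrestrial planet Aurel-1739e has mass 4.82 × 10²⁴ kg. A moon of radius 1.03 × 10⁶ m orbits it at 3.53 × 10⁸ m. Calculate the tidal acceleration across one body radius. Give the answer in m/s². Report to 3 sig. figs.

The tidal stretch is the gradient of GM/d² times the body's extent r, hence the 1/d³ dependence.
Δg = 2GMr/d³
   = 2 × (6.674 × 10⁻¹¹) × (4.82 × 10²⁴) × (1.03 × 10⁶) / (3.53 × 10⁸)³
   = 1.51 × 10⁻⁵ m/s²

1.51 × 10⁻⁵ m/s²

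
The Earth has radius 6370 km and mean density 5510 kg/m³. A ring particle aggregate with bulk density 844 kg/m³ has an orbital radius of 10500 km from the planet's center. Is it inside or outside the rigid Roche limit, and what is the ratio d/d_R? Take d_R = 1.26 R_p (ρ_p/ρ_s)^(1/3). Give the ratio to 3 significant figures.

inside; d/d_R ≈ 0.700

d_R = 1.26 × (6370 km) × (5510/844)^(1/3) = 15000 km
d/d_R = (10500) / (15000) = 0.700
Since d/d_R < 1, the body is inside the Roche limit.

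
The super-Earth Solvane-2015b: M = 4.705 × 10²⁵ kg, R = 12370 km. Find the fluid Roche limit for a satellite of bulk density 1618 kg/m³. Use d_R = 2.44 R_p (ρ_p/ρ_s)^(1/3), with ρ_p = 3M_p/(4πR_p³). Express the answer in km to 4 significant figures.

46550 km

ρ_p = 3M_p/(4πR_p³) = 3 × (4.705 × 10²⁵) / (4π × (1.237 × 10⁷ m)³) = 5934 kg/m³
d_R = 2.44 × 12370 km × (5934/1618)^(1/3)
    = 46550 km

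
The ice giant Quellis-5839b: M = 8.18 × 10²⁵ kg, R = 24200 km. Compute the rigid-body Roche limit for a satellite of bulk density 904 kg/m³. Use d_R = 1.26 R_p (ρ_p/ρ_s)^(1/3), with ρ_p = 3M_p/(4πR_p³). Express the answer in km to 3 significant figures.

ρ_p = 3M_p/(4πR_p³) = 3 × (8.18 × 10²⁵) / (4π × (2.42 × 10⁷ m)³) = 1380 kg/m³
d_R = 1.26 × 24200 km × (1380/904)^(1/3)
    = 35100 km

35100 km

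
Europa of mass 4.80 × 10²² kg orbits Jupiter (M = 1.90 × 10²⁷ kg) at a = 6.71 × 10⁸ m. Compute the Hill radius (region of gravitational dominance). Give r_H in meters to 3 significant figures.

1.37 × 10⁷ m

r_H ≈ a (m/3M)^(1/3)
    = (6.71 × 10⁸) × (4.80 × 10²² / (3 × 1.90 × 10²⁷))^(1/3)
    = 1.37 × 10⁷ m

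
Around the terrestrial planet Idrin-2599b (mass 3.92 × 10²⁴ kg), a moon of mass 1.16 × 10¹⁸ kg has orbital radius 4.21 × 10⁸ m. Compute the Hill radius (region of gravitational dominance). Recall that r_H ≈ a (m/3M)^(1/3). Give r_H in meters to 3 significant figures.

1.95 × 10⁶ m

r_H ≈ a (m/3M)^(1/3)
    = (4.21 × 10⁸) × (1.16 × 10¹⁸ / (3 × 3.92 × 10²⁴))^(1/3)
    = 1.95 × 10⁶ m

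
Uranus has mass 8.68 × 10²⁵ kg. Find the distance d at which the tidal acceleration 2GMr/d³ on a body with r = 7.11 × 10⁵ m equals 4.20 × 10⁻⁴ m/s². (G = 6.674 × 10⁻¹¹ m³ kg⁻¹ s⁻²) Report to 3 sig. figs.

2GMr/d³ = a_tidal  ⇒  d = (2GMr / a_tidal)^(1/3)
d = (2 × 6.674×10⁻¹¹ × (8.68 × 10²⁵) × (7.11 × 10⁵) / (4.20 × 10⁻⁴))^(1/3)
  = 2.70 × 10⁸ m

2.70 × 10⁸ m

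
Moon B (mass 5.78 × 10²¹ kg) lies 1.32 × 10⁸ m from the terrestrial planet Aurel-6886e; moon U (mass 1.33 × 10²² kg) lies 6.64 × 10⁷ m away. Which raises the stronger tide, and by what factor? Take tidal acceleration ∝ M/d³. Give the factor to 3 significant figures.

Moon U, by a factor of ≈ 18.1

Compare M/d³ for the two perturbers:
Moon B: (5.78 × 10²¹) / (1.32 × 10⁸)³ = 2.513 × 10⁻³
Moon U: (1.33 × 10²²) / (6.64 × 10⁷)³ = 4.543 × 10⁻²
Ratio (larger/smaller) = 18.1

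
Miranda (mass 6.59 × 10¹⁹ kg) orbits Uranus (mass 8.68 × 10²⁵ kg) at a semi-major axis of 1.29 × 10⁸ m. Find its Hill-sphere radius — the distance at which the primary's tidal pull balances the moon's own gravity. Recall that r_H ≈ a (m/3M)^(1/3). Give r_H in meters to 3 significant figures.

8.16 × 10⁵ m

r_H ≈ a (m/3M)^(1/3)
    = (1.29 × 10⁸) × (6.59 × 10¹⁹ / (3 × 8.68 × 10²⁵))^(1/3)
    = 8.16 × 10⁵ m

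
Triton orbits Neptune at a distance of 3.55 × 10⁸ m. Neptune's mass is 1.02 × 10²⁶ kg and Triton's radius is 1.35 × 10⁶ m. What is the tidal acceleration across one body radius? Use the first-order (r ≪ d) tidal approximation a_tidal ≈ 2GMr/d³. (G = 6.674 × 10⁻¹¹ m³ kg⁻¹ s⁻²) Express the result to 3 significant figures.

4.11 × 10⁻⁴ m/s²

Δg = 2GMr/d³
   = 2 × (6.674 × 10⁻¹¹) × (1.02 × 10²⁶) × (1.35 × 10⁶) / (3.55 × 10⁸)³
   = 4.11 × 10⁻⁴ m/s²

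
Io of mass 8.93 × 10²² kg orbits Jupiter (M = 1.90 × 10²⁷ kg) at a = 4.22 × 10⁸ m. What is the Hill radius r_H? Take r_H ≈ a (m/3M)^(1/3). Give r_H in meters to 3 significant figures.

1.06 × 10⁷ m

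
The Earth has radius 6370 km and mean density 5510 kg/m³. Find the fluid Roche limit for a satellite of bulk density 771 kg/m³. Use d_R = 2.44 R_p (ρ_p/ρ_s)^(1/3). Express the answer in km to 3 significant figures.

d_R = 2.44 × 6370 km × (5510/771)^(1/3)
    = 29900 km

29900 km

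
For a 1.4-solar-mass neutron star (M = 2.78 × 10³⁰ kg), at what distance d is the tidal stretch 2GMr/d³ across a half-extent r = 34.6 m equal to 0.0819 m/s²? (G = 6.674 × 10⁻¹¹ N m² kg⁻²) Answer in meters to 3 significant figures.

2GMr/d³ = a_tidal  ⇒  d = (2GMr / a_tidal)^(1/3)
d = (2 × 6.674×10⁻¹¹ × (2.78 × 10³⁰) × (34.6) / (0.0819))^(1/3)
  = 5.39 × 10⁷ m

5.39 × 10⁷ m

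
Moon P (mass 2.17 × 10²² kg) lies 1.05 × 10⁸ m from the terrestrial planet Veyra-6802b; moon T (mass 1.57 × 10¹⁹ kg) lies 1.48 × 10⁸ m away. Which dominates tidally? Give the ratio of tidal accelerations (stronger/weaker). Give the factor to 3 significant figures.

Moon P, by a factor of ≈ 3870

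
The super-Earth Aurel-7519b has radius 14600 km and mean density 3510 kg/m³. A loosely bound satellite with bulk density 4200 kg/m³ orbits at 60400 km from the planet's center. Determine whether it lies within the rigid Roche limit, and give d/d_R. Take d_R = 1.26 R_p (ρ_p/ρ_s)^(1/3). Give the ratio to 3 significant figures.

outside; d/d_R ≈ 3.49

d_R = 1.26 × (14600 km) × (3510/4200)^(1/3) = 17330 km
d/d_R = (60400) / (17330) = 3.49
Since d/d_R > 1, the body is outside the Roche limit.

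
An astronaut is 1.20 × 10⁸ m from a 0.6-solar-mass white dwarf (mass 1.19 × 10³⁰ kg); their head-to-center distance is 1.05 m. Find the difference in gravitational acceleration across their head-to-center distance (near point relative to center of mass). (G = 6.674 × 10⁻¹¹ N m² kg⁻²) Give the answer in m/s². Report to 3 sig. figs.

a_tidal = 2GMr/d³
        = 2 × (6.674 × 10⁻¹¹) × (1.19 × 10³⁰) × (1.05) / (1.20 × 10⁸)³
        = 9.65 × 10⁻⁵ m/s²

9.65 × 10⁻⁵ m/s²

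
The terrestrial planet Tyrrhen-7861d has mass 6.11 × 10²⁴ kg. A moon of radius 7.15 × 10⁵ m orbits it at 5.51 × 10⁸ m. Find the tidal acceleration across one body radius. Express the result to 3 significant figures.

3.49 × 10⁻⁶ m/s²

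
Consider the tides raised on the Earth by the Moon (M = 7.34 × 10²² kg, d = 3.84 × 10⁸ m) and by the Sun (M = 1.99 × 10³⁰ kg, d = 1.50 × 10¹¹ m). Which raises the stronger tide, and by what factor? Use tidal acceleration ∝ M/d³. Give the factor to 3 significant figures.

Tidal acceleration ∝ M/d³, so compare M/d³ for each.
The Moon: (7.34 × 10²²) / (3.84 × 10⁸)³ = 1.296 × 10⁻³
The Sun: (1.99 × 10³⁰) / (1.50 × 10¹¹)³ = 5.896 × 10⁻⁴
Ratio (larger/smaller) = 2.20

The Moon, by a factor of ≈ 2.20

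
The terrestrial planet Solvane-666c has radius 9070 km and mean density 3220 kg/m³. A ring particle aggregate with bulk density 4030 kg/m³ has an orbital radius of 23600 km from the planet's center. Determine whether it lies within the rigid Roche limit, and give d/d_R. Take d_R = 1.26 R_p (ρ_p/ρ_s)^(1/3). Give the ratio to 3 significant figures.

outside; d/d_R ≈ 2.23

d_R = 1.26 × (9070 km) × (3220/4030)^(1/3) = 10600 km
d/d_R = (23600) / (10600) = 2.23
Since d/d_R > 1, the body is outside the Roche limit.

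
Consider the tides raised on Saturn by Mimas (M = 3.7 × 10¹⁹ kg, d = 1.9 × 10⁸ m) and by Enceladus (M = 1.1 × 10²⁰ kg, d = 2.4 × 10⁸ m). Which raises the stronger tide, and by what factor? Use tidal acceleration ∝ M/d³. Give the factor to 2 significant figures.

Enceladus, by a factor of ≈ 1.5

Tidal acceleration ∝ M/d³, so compare M/d³ for each.
Mimas: (3.7 × 10¹⁹) / (1.9 × 10⁸)³ = 5.394 × 10⁻⁶
Enceladus: (1.1 × 10²⁰) / (2.4 × 10⁸)³ = 7.957 × 10⁻⁶
Ratio (larger/smaller) = 1.5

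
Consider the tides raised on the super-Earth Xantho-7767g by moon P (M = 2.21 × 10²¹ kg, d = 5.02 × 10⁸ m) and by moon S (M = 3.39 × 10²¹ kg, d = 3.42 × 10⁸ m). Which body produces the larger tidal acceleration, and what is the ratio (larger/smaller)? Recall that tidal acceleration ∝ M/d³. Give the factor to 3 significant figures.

Tidal acceleration ∝ M/d³, so compare M/d³ for each.
Moon P: (2.21 × 10²¹) / (5.02 × 10⁸)³ = 1.747 × 10⁻⁵
Moon S: (3.39 × 10²¹) / (3.42 × 10⁸)³ = 8.475 × 10⁻⁵
Ratio (larger/smaller) = 4.85

Moon S, by a factor of ≈ 4.85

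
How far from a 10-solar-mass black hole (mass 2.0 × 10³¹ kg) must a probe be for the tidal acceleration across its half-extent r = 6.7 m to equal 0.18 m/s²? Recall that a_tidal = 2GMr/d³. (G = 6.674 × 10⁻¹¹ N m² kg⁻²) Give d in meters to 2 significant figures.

4.6 × 10⁷ m

2GMr/d³ = a_tidal  ⇒  d = (2GMr / a_tidal)^(1/3)
d = (2 × 6.674×10⁻¹¹ × (2.0 × 10³¹) × (6.7) / (0.18))^(1/3)
  = 4.6 × 10⁷ m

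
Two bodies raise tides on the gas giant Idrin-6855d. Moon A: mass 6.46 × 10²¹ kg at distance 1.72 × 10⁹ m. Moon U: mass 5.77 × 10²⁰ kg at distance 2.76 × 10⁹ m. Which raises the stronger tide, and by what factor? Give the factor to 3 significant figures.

Tidal stretch scales as M/d³; compute that for each body.
Moon A: (6.46 × 10²¹) / (1.72 × 10⁹)³ = 1.270 × 10⁻⁶
Moon U: (5.77 × 10²⁰) / (2.76 × 10⁹)³ = 2.744 × 10⁻⁸
Ratio (larger/smaller) = 46.3

Moon A, by a factor of ≈ 46.3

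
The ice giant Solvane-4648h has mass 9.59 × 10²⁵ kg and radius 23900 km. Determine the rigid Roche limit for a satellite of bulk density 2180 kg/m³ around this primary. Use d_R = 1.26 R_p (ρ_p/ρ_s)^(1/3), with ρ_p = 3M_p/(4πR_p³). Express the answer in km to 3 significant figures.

27600 km

ρ_p = 3M_p/(4πR_p³) = 3 × (9.59 × 10²⁵) / (4π × (2.39 × 10⁷ m)³) = 1680 kg/m³
d_R = 1.26 × 23900 km × (1680/2180)^(1/3)
    = 27600 km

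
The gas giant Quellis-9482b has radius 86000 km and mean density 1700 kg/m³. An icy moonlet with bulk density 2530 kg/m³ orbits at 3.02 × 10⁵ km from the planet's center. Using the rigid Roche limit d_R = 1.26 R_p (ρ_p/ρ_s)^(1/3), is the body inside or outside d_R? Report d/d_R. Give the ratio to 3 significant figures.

d_R = 1.26 × (86000 km) × (1700/2530)^(1/3) = 94910 km
d/d_R = (3.02 × 10⁵) / (94910) = 3.18
Since d/d_R > 1, the body is outside the Roche limit.

outside; d/d_R ≈ 3.18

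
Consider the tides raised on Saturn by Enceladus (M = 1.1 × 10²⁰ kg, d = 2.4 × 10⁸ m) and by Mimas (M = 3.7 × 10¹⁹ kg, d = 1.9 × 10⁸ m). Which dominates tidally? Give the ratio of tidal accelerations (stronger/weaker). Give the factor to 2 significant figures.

Tidal stretch scales as M/d³; compute that for each body.
Enceladus: (1.1 × 10²⁰) / (2.4 × 10⁸)³ = 7.957 × 10⁻⁶
Mimas: (3.7 × 10¹⁹) / (1.9 × 10⁸)³ = 5.394 × 10⁻⁶
Ratio (larger/smaller) = 1.5

Enceladus, by a factor of ≈ 1.5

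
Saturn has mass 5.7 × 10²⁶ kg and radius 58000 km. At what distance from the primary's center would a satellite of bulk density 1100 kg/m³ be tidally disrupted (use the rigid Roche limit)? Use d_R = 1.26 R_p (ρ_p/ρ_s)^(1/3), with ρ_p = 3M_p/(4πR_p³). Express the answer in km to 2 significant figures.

ρ_p = 3M_p/(4πR_p³) = 3 × (5.7 × 10²⁶) / (4π × (5.8 × 10⁷ m)³) = 700 kg/m³
d_R = 1.26 × 58000 km × (700/1100)^(1/3)
    = 63000 km

63000 km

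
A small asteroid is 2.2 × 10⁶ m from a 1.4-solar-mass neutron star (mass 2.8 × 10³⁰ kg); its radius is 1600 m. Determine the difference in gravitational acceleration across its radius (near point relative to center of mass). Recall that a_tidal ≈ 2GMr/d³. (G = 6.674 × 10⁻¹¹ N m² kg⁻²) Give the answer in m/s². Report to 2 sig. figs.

a_tidal = 2GMr/d³
        = 2 × (6.674 × 10⁻¹¹) × (2.8 × 10³⁰) × (1600) / (2.2 × 10⁶)³
        = 5.6 × 10⁴ m/s²

5.6 × 10⁴ m/s²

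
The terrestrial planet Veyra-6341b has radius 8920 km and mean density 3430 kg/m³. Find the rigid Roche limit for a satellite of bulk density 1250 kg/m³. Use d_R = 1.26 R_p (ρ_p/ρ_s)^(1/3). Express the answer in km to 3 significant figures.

d_R = 1.26 × 8920 km × (3430/1250)^(1/3)
    = 15700 km

15700 km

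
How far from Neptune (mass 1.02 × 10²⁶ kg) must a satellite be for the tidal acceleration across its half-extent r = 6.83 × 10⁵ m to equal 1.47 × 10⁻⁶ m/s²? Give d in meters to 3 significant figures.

1.85 × 10⁹ m

2GMr/d³ = a_tidal  ⇒  d = (2GMr / a_tidal)^(1/3)
d = (2 × 6.674×10⁻¹¹ × (1.02 × 10²⁶) × (6.83 × 10⁵) / (1.47 × 10⁻⁶))^(1/3)
  = 1.85 × 10⁹ m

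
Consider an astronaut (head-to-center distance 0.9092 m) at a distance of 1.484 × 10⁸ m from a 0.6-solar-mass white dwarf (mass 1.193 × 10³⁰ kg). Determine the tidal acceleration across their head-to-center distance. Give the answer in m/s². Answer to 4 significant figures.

Differencing GM/(d−r)² and GM/d² to first order in r/d gives 2GMr/d³.
Δg = 2GMr/d³
   = 2 × (6.674 × 10⁻¹¹) × (1.193 × 10³⁰) × (0.9092) / (1.484 × 10⁸)³
   = 4.430 × 10⁻⁵ m/s²

4.430 × 10⁻⁵ m/s²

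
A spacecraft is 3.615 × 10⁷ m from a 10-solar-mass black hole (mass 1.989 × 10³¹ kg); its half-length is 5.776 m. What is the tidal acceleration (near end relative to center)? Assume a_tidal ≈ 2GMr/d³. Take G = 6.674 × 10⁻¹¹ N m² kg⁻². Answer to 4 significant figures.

3.246 × 10⁻¹ m/s²

Δg = 2GMr/d³
   = 2 × (6.674 × 10⁻¹¹) × (1.989 × 10³¹) × (5.776) / (3.615 × 10⁷)³
   = 3.246 × 10⁻¹ m/s²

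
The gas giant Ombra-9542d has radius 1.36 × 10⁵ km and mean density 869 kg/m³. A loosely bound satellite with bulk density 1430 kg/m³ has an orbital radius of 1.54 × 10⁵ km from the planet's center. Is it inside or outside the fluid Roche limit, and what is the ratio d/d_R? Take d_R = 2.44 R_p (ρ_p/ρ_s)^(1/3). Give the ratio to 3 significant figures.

inside; d/d_R ≈ 0.548

d_R = 2.44 × (1.36 × 10⁵ km) × (869/1430)^(1/3) = 2.811 × 10⁵ km
d/d_R = (1.54 × 10⁵) / (2.811 × 10⁵) = 0.548
Since d/d_R < 1, the body is inside the Roche limit.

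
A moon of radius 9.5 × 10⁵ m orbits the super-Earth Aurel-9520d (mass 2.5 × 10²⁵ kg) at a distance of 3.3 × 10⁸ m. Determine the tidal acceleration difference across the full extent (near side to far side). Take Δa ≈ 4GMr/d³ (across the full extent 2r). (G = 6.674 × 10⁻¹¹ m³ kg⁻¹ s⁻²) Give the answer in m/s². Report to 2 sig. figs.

1.8 × 10⁻⁴ m/s²

Differencing GM/(d−r)² and GM/(d+r)² to first order in r/d gives 4GMr/d³.
Δg = 4GMr/d³
   = 4 × (6.674 × 10⁻¹¹) × (2.5 × 10²⁵) × (9.5 × 10⁵) / (3.3 × 10⁸)³
   = 1.8 × 10⁻⁴ m/s²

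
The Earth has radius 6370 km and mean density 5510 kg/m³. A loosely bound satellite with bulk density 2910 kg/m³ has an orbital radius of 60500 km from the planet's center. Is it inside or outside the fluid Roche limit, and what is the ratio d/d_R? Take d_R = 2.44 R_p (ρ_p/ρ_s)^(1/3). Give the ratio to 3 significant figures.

d_R = 2.44 × (6370 km) × (5510/2910)^(1/3) = 19230 km
d/d_R = (60500) / (19230) = 3.15
Since d/d_R > 1, the body is outside the Roche limit.

outside; d/d_R ≈ 3.15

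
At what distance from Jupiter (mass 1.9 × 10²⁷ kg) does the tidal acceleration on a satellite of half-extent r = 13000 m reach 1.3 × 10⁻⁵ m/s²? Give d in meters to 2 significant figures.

2GMr/d³ = a_tidal  ⇒  d = (2GMr / a_tidal)^(1/3)
d = (2 × 6.674×10⁻¹¹ × (1.9 × 10²⁷) × (13000) / (1.3 × 10⁻⁵))^(1/3)
  = 6.3 × 10⁸ m

6.3 × 10⁸ m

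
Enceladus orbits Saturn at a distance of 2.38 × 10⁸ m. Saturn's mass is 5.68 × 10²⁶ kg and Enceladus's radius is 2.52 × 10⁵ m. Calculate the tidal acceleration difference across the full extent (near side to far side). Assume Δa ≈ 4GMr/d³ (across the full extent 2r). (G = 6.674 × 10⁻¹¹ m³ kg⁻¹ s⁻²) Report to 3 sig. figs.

Δg = 4GMr/d³
   = 4 × (6.674 × 10⁻¹¹) × (5.68 × 10²⁶) × (2.52 × 10⁵) / (2.38 × 10⁸)³
   = 2.83 × 10⁻³ m/s²

2.83 × 10⁻³ m/s²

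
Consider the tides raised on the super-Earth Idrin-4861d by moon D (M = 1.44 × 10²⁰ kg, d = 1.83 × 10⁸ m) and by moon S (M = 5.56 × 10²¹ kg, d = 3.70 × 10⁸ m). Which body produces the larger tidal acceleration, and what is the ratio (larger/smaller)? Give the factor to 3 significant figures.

Tidal stretch scales as M/d³; compute that for each body.
Moon D: (1.44 × 10²⁰) / (1.83 × 10⁸)³ = 2.350 × 10⁻⁵
Moon S: (5.56 × 10²¹) / (3.70 × 10⁸)³ = 1.098 × 10⁻⁴
Ratio (larger/smaller) = 4.67

Moon S, by a factor of ≈ 4.67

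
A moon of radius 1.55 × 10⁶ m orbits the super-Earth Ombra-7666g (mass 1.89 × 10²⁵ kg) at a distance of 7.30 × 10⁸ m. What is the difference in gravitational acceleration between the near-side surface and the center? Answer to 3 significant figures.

1.01 × 10⁻⁵ m/s²

a_tidal = 2GMr/d³
        = 2 × (6.674 × 10⁻¹¹) × (1.89 × 10²⁵) × (1.55 × 10⁶) / (7.30 × 10⁸)³
        = 1.01 × 10⁻⁵ m/s²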